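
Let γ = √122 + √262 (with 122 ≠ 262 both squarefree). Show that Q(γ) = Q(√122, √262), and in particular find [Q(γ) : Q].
[Q(γ) : Q] = 4 (equivalently, Q(γ) = Q(√122, √262))

Obviously Q(γ) ⊆ Q(√122, √262), and [Q(√122, √262):Q] = 4 (since 122, 262 are distinct squarefree integers > 1 with 31964 not a perfect square). To show equality we compute the minimal polynomial of γ. From γ = √122 + √262: γ^2 = 122 + 2√(31964) + 262 = 384 + 2√(31964), so γ^2 - 384 = 2√(31964); squaring, (γ^2 - 384)^2 = 4·31964, i.e. γ^4 - 768γ^2 + 147456 - 127856 = 0, i.e. γ^4 - 768γ^2 + 19600 = 0. So γ is a root of x^4 - 768x^2 + 19600. This polynomial is irreducible over Q: it has no rational root (each ±√122 ± √262 is irrational), and any factorization into two quadratics over Q would force √(31964) ∈ Q (pairing opposite roots) or √122, √262 ∈ Q (other pairings), all impossible. Hence [Q(γ):Q] = 4 = [Q(√122, √262):Q], so Q(γ) = Q(√122, √262).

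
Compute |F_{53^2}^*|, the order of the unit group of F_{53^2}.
|F_{53^2}^*| = 2808

F_{53^2} has 53^2 = 2809 elements; its multiplicative group consists of all nonzero elements, so |F_{53^2}^*| = 2809 - 1 = 2808. (It is cyclic since any finite subgroup of the multiplicative group of a field is cyclic.)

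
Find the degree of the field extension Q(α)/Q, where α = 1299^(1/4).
[Q(α):Q] = 4

α is a root of x^4 - 1299. By Eisenstein's criterion at the prime p = 3 (which divides the constant term 1299 but p^2 = 9 does not, since 1299 is squarefree), x^4 - 1299 is irreducible over Q. Hence [Q(α):Q] = 4.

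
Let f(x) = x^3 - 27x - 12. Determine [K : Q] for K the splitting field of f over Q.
[K : Q] = 6

By the rational root test, any rational root of the monic integer polynomial f(x) = x^3 - 27x - 12 must be an integer dividing the constant term -12, i.e. one of ±{1, 2, 3, 4, 6, 12}. Evaluating: f(1) = -38, f(-1) = 14, f(2) = -58, f(-2) = 34, f(3) = -66, f(-3) = 42, f(4) = -56, f(-4) = 32, f(6) = 42, f(-6) = -66, f(12) = 1392, f(-12) = -1416; none is 0, so f has no rational root and is therefore irreducible over Q (a cubic with no linear factor over a field is irreducible). For an irreducible cubic, the Galois group is A_3 or S_3 according as the discriminant disc(f) = -4a^3 - 27b^2 = -4·(-27)^3 - 27·(-12)^2 = 74844 is or is not a square in Q. Here disc(f) = 74844 is not a perfect square in Q, so the Galois group of f over Q is not contained in A_3 and must be all of S_3. The splitting field has degree |S_3| = 6 over Q, so [K : Q] = 6.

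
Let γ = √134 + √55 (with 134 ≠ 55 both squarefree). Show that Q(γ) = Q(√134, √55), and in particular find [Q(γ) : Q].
[Q(γ) : Q] = 4 (equivalently, Q(γ) = Q(√134, √55))

Obviously Q(γ) ⊆ Q(√134, √55), and [Q(√134, √55):Q] = 4 (since 134, 55 are distinct squarefree integers > 1 with 7370 not a perfect square). To show equality we compute the minimal polynomial of γ. From γ = √134 + √55: γ^2 = 134 + 2√(7370) + 55 = 189 + 2√(7370), so γ^2 - 189 = 2√(7370); squaring, (γ^2 - 189)^2 = 4·7370, i.e. γ^4 - 378γ^2 + 35721 - 29480 = 0, i.e. γ^4 - 378γ^2 + 6241 = 0. So γ is a root of x^4 - 378x^2 + 6241. This polynomial is irreducible over Q: it has no rational root (each ±√134 ± √55 is irrational), and any factorization into two quadratics over Q would force √(7370) ∈ Q (pairing opposite roots) or √134, √55 ∈ Q (other pairings), all impossible. Hence [Q(γ):Q] = 4 = [Q(√134, √55):Q], so Q(γ) = Q(√134, √55).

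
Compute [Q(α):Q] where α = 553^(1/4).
[Q(α):Q] = 4

α is a root of x^4 - 553. By Eisenstein's criterion at the prime p = 7 (which divides the constant term 553 but p^2 = 49 does not, since 553 is squarefree), x^4 - 553 is irreducible over Q. Hence [Q(α):Q] = 4.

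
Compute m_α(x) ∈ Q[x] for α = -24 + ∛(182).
m_α(x) = x^3 + 72x^2 + 1728x + 13642

Set β = α + 24 = ∛(182), so β^3 = 182. Then (α + 24)^3 - 182 = 0, i.e. α is a root of g(x) = (x + 24)^3 - 182 = x^3 + 72x^2 + 1728x + 13642. Since g(x) = h(x + 24) where h(x) = x^3 - 182, and h is irreducible over Q (because 182 is not a perfect cube, so h has no rational root, and a monic cubic with no rational root is irreducible), g is also irreducible (irreducibility is preserved under the substitution x → x + 24). Hence m_α(x) = x^3 + 72x^2 + 1728x + 13642.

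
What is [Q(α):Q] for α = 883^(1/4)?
[Q(α):Q] = 4

α is a root of x^4 - 883. By Eisenstein's criterion at the prime p = 883 (which divides the constant term 883 but p^2 = 779689 does not, since 883 is squarefree), x^4 - 883 is irreducible over Q. Hence [Q(α):Q] = 4.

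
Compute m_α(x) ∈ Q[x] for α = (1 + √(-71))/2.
m_α(x) = x^2 - x + 18

From 2α - 1 = √(-71), squaring gives (2α - 1)^2 = -71, i.e. 4α^2 - 4α + 1 = -71, so α^2 - α + (1 + 71)/4 = 0. Since -71 ≡ 1 (mod 4), (1 + 71)/4 = 18 ∈ Z. The polynomial x^2 - x + 18 has discriminant 1 - 4·(18) = -71, which is not a perfect square in Q (d = -71 is squarefree and ≠ 1), so x^2 - x + 18 is irreducible over Q. It is the minimal polynomial of α.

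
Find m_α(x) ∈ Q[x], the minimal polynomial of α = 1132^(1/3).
m_α(x) = x^3 - 1132

α satisfies α^3 = 1132, so x^3 - 1132 annihilates α. By the rational root test, a rational root p/q (in lowest terms) of x^3 - 1132 would satisfy p^3 = 1132 q^3, forcing q = 1 and p^3 = 1132; but 1132 is not a perfect cube, contradiction. A monic cubic over Q with no rational root is irreducible (any nontrivial factorization would include a linear factor). Hence x^3 - 1132 is the minimal polynomial of α, and in particular [Q(α):Q] = 3.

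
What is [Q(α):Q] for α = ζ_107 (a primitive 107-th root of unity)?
[Q(α):Q] = 106

The minimal polynomial of ζ_107 over Q is the 107-th cyclotomic polynomial Φ_107(x), which is irreducible over Q and has degree φ(107) = 106. Hence [Q(α):Q] = φ(107) = 106.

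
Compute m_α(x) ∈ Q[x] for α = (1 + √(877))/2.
m_α(x) = x^2 - x - 219

From 2α - 1 = √(877), squaring gives (2α - 1)^2 = 877, i.e. 4α^2 - 4α + 1 = 877, so α^2 - α + (1 - 877)/4 = 0. Since 877 ≡ 1 (mod 4), (1 - 877)/4 = -219 ∈ Z. The polynomial x^2 - x - 219 has discriminant 1 - 4·(-219) = 877, which is not a perfect square in Q (d = 877 is squarefree and ≠ 1), so x^2 - x - 219 is irreducible over Q. It is the minimal polynomial of α.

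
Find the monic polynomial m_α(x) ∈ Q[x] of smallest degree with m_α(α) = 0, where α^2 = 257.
m_α(x) = x^2 - 257

α satisfies α^2 - 257 = 0, so x^2 - 257 annihilates α. Since d = 257 is squarefree and ≠ 1, it is not a perfect square in Q, so x^2 - 257 has no rational root and is therefore irreducible over Q (a degree-2 polynomial over a field is irreducible iff it has no root). Hence m_α(x) = x^2 - 257.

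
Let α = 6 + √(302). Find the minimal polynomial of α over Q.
m_α(x) = x^2 - 12x - 266

From α - 6 = √(302), squaring gives (α - 6)^2 = 302, i.e. α^2 - 12α + 36 = 302, so α^2 - 12α - 266 = 0. The discriminant of x^2 - 12x - 266 is (-12)^2 - 4·(-266) = 144 + 1064 = 1208, and 4·(302) is not a perfect square in Q since 302 is squarefree and ≠ 1. Hence x^2 - 12x - 266 is irreducible over Q and is the minimal polynomial of α.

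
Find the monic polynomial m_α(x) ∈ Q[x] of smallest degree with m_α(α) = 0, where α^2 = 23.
m_α(x) = x^2 - 23

α satisfies α^2 - 23 = 0, so x^2 - 23 annihilates α. Since d = 23 is squarefree and ≠ 1, it is not a perfect square in Q, so x^2 - 23 has no rational root and is therefore irreducible over Q (a degree-2 polynomial over a field is irreducible iff it has no root). Hence m_α(x) = x^2 - 23.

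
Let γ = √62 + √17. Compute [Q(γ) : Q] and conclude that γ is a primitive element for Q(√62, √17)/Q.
[Q(γ) : Q] = 4 (equivalently, Q(γ) = Q(√62, √17))

Obviously Q(γ) ⊆ Q(√62, √17), and [Q(√62, √17):Q] = 4 (since 62, 17 are distinct squarefree integers > 1 with 1054 not a perfect square). To show equality we compute the minimal polynomial of γ. From γ = √62 + √17: γ^2 = 62 + 2√(1054) + 17 = 79 + 2√(1054), so γ^2 - 79 = 2√(1054); squaring, (γ^2 - 79)^2 = 4·1054, i.e. γ^4 - 158γ^2 + 6241 - 4216 = 0, i.e. γ^4 - 158γ^2 + 2025 = 0. So γ is a root of x^4 - 158x^2 + 2025. This polynomial is irreducible over Q: it has no rational root (each ±√62 ± √17 is irrational), and any factorization into two quadratics over Q would force √(1054) ∈ Q (pairing opposite roots) or √62, √17 ∈ Q (other pairings), all impossible. Hence [Q(γ):Q] = 4 = [Q(√62, √17):Q], so Q(γ) = Q(√62, √17).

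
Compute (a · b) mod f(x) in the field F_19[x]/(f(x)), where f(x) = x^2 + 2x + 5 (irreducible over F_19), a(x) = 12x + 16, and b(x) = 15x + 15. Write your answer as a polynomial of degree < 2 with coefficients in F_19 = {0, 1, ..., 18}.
a · b ≡ 3x + 5 (mod f(x))

Multiply in F_19[x]: a(x)·b(x) = (12x + 16)·(15x + 15) = 9x^2 + 2x + 12. This has degree ≥ 2, so divide by f(x) over F_19: 9x^2 + 2x + 12 = (9)·(x^2 + 2x + 5) + (3x + 5). Hence a·b ≡ 3x + 5 (mod f). (F_19[x]/(f) is a field with 19^2 = 361 elements since f is irreducible of degree 2.)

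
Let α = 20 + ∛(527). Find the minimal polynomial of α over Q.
m_α(x) = x^3 - 60x^2 + 1200x - 8527

Set β = α - 20 = ∛(527), so β^3 = 527. Then (α - 20)^3 - 527 = 0, i.e. α is a root of g(x) = (x - 20)^3 - 527 = x^3 - 60x^2 + 1200x - 8527. Since g(x) = h(x - 20) where h(x) = x^3 - 527, and h is irreducible over Q (because 527 is not a perfect cube, so h has no rational root, and a monic cubic with no rational root is irreducible), g is also irreducible (irreducibility is preserved under the substitution x → x - 20). Hence m_α(x) = x^3 - 60x^2 + 1200x - 8527.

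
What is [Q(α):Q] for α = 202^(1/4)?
[Q(α):Q] = 4

α is a root of x^4 - 202. By Eisenstein's criterion at the prime p = 2 (which divides the constant term 202 but p^2 = 4 does not, since 202 is squarefree), x^4 - 202 is irreducible over Q. Hence [Q(α):Q] = 4.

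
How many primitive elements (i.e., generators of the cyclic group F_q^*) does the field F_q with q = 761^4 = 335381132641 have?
There are φ(335381132640) = 79111323648 primitive elements

F_q^* is cyclic of order q - 1 = 335381132640. A cyclic group of order m has exactly φ(m) generators. Here m = 335381132640 = 2^5 · 3 · 5 · 17 · 19 · 127 · 17033, so the number of primitive elements is φ(335381132640) = 79111323648.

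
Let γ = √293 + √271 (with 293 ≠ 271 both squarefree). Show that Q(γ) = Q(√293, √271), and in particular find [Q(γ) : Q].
[Q(γ) : Q] = 4 (equivalently, Q(γ) = Q(√293, √271))

Obviously Q(γ) ⊆ Q(√293, √271), and [Q(√293, √271):Q] = 4 (since 293, 271 are distinct squarefree integers > 1 with 79403 not a perfect square). To show equality we compute the minimal polynomial of γ. From γ = √293 + √271: γ^2 = 293 + 2√(79403) + 271 = 564 + 2√(79403), so γ^2 - 564 = 2√(79403); squaring, (γ^2 - 564)^2 = 4·79403, i.e. γ^4 - 1128γ^2 + 318096 - 317612 = 0, i.e. γ^4 - 1128γ^2 + 484 = 0. So γ is a root of x^4 - 1128x^2 + 484. This polynomial is irreducible over Q: it has no rational root (each ±√293 ± √271 is irrational), and any factorization into two quadratics over Q would force √(79403) ∈ Q (pairing opposite roots) or √293, √271 ∈ Q (other pairings), all impossible. Hence [Q(γ):Q] = 4 = [Q(√293, √271):Q], so Q(γ) = Q(√293, √271).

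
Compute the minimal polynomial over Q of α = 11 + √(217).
m_α(x) = x^2 - 22x - 96

From α - 11 = √(217), squaring gives (α - 11)^2 = 217, i.e. α^2 - 22α + 121 = 217, so α^2 - 22α - 96 = 0. The discriminant of x^2 - 22x - 96 is (-22)^2 - 4·(-96) = 484 + 384 = 868, and 4·(217) is not a perfect square in Q since 217 is squarefree and ≠ 1. Hence x^2 - 22x - 96 is irreducible over Q and is the minimal polynomial of α.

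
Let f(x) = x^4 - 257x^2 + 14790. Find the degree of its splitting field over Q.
[K : Q] = 4

Solving the quadratic in x^2: x^2 = (257 ± √(257^2 - 4·14790))/2 = (257 ± √6889)/2 = (257 ± 83)/2, giving x^2 = 87 or x^2 = 170. So f(x) = (x^2 - 87)(x^2 - 170) and the roots of f are ±√87, ±√170. Hence the splitting field is K = Q(√87, √170). Since 87 and 170 are distinct squarefree integers > 1, their product 14790 is not a perfect square, so √170 ∉ Q(√87). By the tower law [K:Q] = [Q(√87,√170):Q(√87)] · [Q(√87):Q] = 2 · 2 = 4.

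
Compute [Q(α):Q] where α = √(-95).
[Q(α):Q] = 2

[Q(α):Q] equals the degree of the minimal polynomial of α. Here α^2 = -95 and x^2 + 95 is irreducible (d = -95 is squarefree, ≠ 1, hence not a square), so deg(m_α) = 2. Thus [Q(α):Q] = 2.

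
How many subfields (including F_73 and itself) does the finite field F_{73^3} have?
F_{73^3} has 2 subfields

The subfields of F_{p^n} are exactly the fields F_{p^d} for d | n (each is the fixed field of the unique index-d subgroup of Gal(F_{p^n}/F_p) ≅ Z/nZ). The divisors of n = 3 are {1, 3}, giving 2 subfields: F_{73^1}, F_{73^3}.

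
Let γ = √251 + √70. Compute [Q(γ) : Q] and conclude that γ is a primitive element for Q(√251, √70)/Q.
[Q(γ) : Q] = 4 (equivalently, Q(γ) = Q(√251, √70))

Obviously Q(γ) ⊆ Q(√251, √70), and [Q(√251, √70):Q] = 4 (since 251, 70 are distinct squarefree integers > 1 with 17570 not a perfect square). To show equality we compute the minimal polynomial of γ. From γ = √251 + √70: γ^2 = 251 + 2√(17570) + 70 = 321 + 2√(17570), so γ^2 - 321 = 2√(17570); squaring, (γ^2 - 321)^2 = 4·17570, i.e. γ^4 - 642γ^2 + 103041 - 70280 = 0, i.e. γ^4 - 642γ^2 + 32761 = 0. So γ is a root of x^4 - 642x^2 + 32761. This polynomial is irreducible over Q: it has no rational root (each ±√251 ± √70 is irrational), and any factorization into two quadratics over Q would force √(17570) ∈ Q (pairing opposite roots) or √251, √70 ∈ Q (other pairings), all impossible. Hence [Q(γ):Q] = 4 = [Q(√251, √70):Q], so Q(γ) = Q(√251, √70).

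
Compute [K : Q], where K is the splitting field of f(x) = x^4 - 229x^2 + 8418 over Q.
[K : Q] = 4

Solving the quadratic in x^2: x^2 = (229 ± √(229^2 - 4·8418))/2 = (229 ± √18769)/2 = (229 ± 137)/2, giving x^2 = 183 or x^2 = 46. So f(x) = (x^2 - 183)(x^2 - 46) and the roots of f are ±√183, ±√46. Hence the splitting field is K = Q(√183, √46). Since 183 and 46 are distinct squarefree integers > 1, their product 8418 is not a perfect square, so √46 ∉ Q(√183). By the tower law [K:Q] = [Q(√183,√46):Q(√183)] · [Q(√183):Q] = 2 · 2 = 4.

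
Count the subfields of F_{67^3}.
F_{67^3} has 2 subfields

The subfields of F_{p^n} are exactly the fields F_{p^d} for d | n (each is the fixed field of the unique index-d subgroup of Gal(F_{p^n}/F_p) ≅ Z/nZ). The divisors of n = 3 are {1, 3}, giving 2 subfields: F_{67^1}, F_{67^3}.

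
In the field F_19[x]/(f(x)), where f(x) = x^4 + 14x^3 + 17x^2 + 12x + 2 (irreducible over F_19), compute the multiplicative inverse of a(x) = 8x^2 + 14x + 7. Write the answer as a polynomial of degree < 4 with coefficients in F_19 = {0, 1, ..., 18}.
a(x)^(-1) ≡ x^3 + 11x^2 + 15x (mod f(x))

Since f is irreducible over F_19, F_19[x]/(f) is a field and a(x) ≠ 0 has an inverse. Apply the extended Euclidean algorithm to f(x) and a(x) in F_19[x]: f(x) = (12x^2 + 14x + 17)·a(x) + (18x + 16);  a(x) = (11x + 10)·(18x + 16) + (18). The last nonzero remainder is the constant 18 = gcd(f, a) in F_19. Back-substituting through the division chain expresses 18 = s(x)·a(x) + t(x)·f(x) with s(x) ≡ 18x^3 + 8x^2 + 4x (mod f), so (18x^3 + 8x^2 + 4x)·a(x) ≡ 18 (mod f). Multiplying by 18^(-1) ≡ 18 in F_19 gives a(x)^(-1) ≡ 18·(18x^3 + 8x^2 + 4x) ≡ x^3 + 11x^2 + 15x (mod f). Check: (8x^2 + 14x + 7)·(x^3 + 11x^2 + 15x) = 8x^5 + 7x^4 + 15x^3 + 2x^2 + 10x ≡ 1 (mod x^4 + 14x^3 + 17x^2 + 12x + 2).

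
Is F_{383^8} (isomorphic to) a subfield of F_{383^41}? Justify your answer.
No: F_{383^8} is not a subfield of F_{383^41}

F_{p^m} embeds in F_{p^n} iff m | n. Here 8 ∤ 41 (since 41 = 5·8 + 1 with remainder 1 ≠ 0), so F_{383^8} is not a subfield of F_{383^41}. Equivalently: if it were, the tower law would give 8 = [F_{383^8}:F_383] dividing [F_{383^41}:F_383] = 41, contradiction.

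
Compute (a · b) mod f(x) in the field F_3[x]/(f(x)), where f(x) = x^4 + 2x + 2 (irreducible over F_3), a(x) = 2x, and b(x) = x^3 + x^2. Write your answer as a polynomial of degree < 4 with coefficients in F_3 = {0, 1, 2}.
a · b ≡ 2x^3 + 2x + 2 (mod f(x))

Multiply in F_3[x]: a(x)·b(x) = (2x)·(x^3 + x^2) = 2x^4 + 2x^3. This has degree ≥ 4, so divide by f(x) over F_3: 2x^4 + 2x^3 = (2)·(x^4 + 2x + 2) + (2x^3 + 2x + 2). Hence a·b ≡ 2x^3 + 2x + 2 (mod f). (F_3[x]/(f) is a field with 3^4 = 81 elements since f is irreducible of degree 4.)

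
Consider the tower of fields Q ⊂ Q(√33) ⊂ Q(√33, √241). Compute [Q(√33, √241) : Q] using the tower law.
[Q(√33, √241) : Q] = 4

[Q(√33):Q] = 2 (min poly x^2 - 33, irreducible since 33 is squarefree > 1). For the top step, suppose √241 ∈ Q(√33), say √241 = c + d√33 with c, d ∈ Q. Squaring: 241 = c^2 + 33d^2 + 2cd√33. Since √33 ∉ Q this forces 2cd = 0. If d = 0 then √241 = c ∈ Q, contradicting 241 squarefree > 1. If c = 0 then 241 = 33d^2, so 33·241 = (33d)^2 is a perfect square in Q — but 33·241 = 7953 is not a perfect square (since 33 and 241 are distinct squarefree integers). Contradiction. Hence √241 ∉ Q(√33), so x^2 - 241 stays irreducible over Q(√33) and [Q(√33, √241) : Q(√33)] = 2. By the tower law, [Q(√33, √241) : Q] = 2 · 2 = 4.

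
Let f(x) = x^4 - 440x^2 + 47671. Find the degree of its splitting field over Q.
[K : Q] = 4

Solving the quadratic in x^2: x^2 = (440 ± √(440^2 - 4·47671))/2 = (440 ± √2916)/2 = (440 ± 54)/2, giving x^2 = 247 or x^2 = 193. So f(x) = (x^2 - 247)(x^2 - 193) and the roots of f are ±√247, ±√193. Hence the splitting field is K = Q(√247, √193). Since 247 and 193 are distinct squarefree integers > 1, their product 47671 is not a perfect square, so √193 ∉ Q(√247). By the tower law [K:Q] = [Q(√247,√193):Q(√247)] · [Q(√247):Q] = 2 · 2 = 4.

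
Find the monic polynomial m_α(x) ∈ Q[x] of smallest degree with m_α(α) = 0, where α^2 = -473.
m_α(x) = x^2 + 473

α satisfies α^2 + 473 = 0, so x^2 + 473 annihilates α. Since d = -473 is squarefree and ≠ 1, it is not a perfect square in Q, so x^2 + 473 has no rational root and is therefore irreducible over Q (a degree-2 polynomial over a field is irreducible iff it has no root). Hence m_α(x) = x^2 + 473.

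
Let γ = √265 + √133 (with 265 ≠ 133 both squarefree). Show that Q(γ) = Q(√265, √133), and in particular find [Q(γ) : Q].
[Q(γ) : Q] = 4 (equivalently, Q(γ) = Q(√265, √133))

Obviously Q(γ) ⊆ Q(√265, √133), and [Q(√265, √133):Q] = 4 (since 265, 133 are distinct squarefree integers > 1 with 35245 not a perfect square). To show equality we compute the minimal polynomial of γ. From γ = √265 + √133: γ^2 = 265 + 2√(35245) + 133 = 398 + 2√(35245), so γ^2 - 398 = 2√(35245); squaring, (γ^2 - 398)^2 = 4·35245, i.e. γ^4 - 796γ^2 + 158404 - 140980 = 0, i.e. γ^4 - 796γ^2 + 17424 = 0. So γ is a root of x^4 - 796x^2 + 17424. This polynomial is irreducible over Q: it has no rational root (each ±√265 ± √133 is irrational), and any factorization into two quadratics over Q would force √(35245) ∈ Q (pairing opposite roots) or √265, √133 ∈ Q (other pairings), all impossible. Hence [Q(γ):Q] = 4 = [Q(√265, √133):Q], so Q(γ) = Q(√265, √133).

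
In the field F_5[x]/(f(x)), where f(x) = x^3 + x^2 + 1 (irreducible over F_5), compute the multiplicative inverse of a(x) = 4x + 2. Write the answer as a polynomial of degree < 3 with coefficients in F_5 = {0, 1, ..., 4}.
a(x)^(-1) ≡ 2x^2 + x + 2 (mod f(x))

Since f is irreducible over F_5, F_5[x]/(f) is a field and a(x) ≠ 0 has an inverse. Apply the extended Euclidean algorithm to f(x) and a(x) in F_5[x]: f(x) = (4x^2 + 2x + 4)·a(x) + (3). The last nonzero remainder is the constant 3 = gcd(f, a) in F_5. Back-substituting through the division chain expresses 3 = s(x)·a(x) + t(x)·f(x) with s(x) ≡ x^2 + 3x + 1 (mod f), so (x^2 + 3x + 1)·a(x) ≡ 3 (mod f). Multiplying by 3^(-1) ≡ 2 in F_5 gives a(x)^(-1) ≡ 2·(x^2 + 3x + 1) ≡ 2x^2 + x + 2 (mod f). Check: (4x + 2)·(2x^2 + x + 2) = 3x^3 + 3x^2 + 4 ≡ 1 (mod x^3 + x^2 + 1).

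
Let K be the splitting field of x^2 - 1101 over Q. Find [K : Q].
[K : Q] = 2

f(x) = x^2 - 1101 factors as (x - √1101)(x + √1101). The splitting field is K = Q(√1101). Since 1101 is squarefree and > 1, it is not a perfect square, so x^2 - 1101 is irreducible over Q and [Q(√1101) : Q] = 2. Hence [K : Q] = 2.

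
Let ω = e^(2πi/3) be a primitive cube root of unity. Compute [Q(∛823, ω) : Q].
[Q(∛823, ω) : Q] = 6

[Q(∛823):Q] = 3 (min poly x^3 - 823, irreducible since 823 is not a perfect cube). [Q(ω):Q] = 2 (min poly x^2 + x + 1). Since Q(∛823) ⊂ R and ω ∉ R, we have ω ∉ Q(∛823), so x^2 + x + 1 remains irreducible over Q(∛823) and [Q(∛823, ω) : Q(∛823)] = 2. By the tower law, [Q(∛823, ω) : Q] = 3 · 2 = 6. (In fact Q(∛823, ω) is the splitting field of x^3 - 823 over Q.)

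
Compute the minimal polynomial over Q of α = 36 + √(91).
m_α(x) = x^2 - 72x + 1205

From α - 36 = √(91), squaring gives (α - 36)^2 = 91, i.e. α^2 - 72α + 1296 = 91, so α^2 - 72α + 1205 = 0. The discriminant of x^2 - 72x + 1205 is (-72)^2 - 4·(1205) = 5184 - 4820 = 364, and 4·(91) is not a perfect square in Q since 91 is squarefree and ≠ 1. Hence x^2 - 72x + 1205 is irreducible over Q and is the minimal polynomial of α.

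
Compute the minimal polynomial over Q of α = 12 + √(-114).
m_α(x) = x^2 - 24x + 258

From α - 12 = √(-114), squaring gives (α - 12)^2 = -114, i.e. α^2 - 24α + 144 = -114, so α^2 - 24α + 258 = 0. The discriminant of x^2 - 24x + 258 is (-24)^2 - 4·(258) = 576 - 1032 = -456, and 4·(-114) is not a perfect square in Q since -114 is squarefree and ≠ 1. Hence x^2 - 24x + 258 is irreducible over Q and is the minimal polynomial of α.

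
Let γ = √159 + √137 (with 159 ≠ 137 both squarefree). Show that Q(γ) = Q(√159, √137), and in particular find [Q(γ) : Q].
[Q(γ) : Q] = 4 (equivalently, Q(γ) = Q(√159, √137))

Obviously Q(γ) ⊆ Q(√159, √137), and [Q(√159, √137):Q] = 4 (since 159, 137 are distinct squarefree integers > 1 with 21783 not a perfect square). To show equality we compute the minimal polynomial of γ. From γ = √159 + √137: γ^2 = 159 + 2√(21783) + 137 = 296 + 2√(21783), so γ^2 - 296 = 2√(21783); squaring, (γ^2 - 296)^2 = 4·21783, i.e. γ^4 - 592γ^2 + 87616 - 87132 = 0, i.e. γ^4 - 592γ^2 + 484 = 0. So γ is a root of x^4 - 592x^2 + 484. This polynomial is irreducible over Q: it has no rational root (each ±√159 ± √137 is irrational), and any factorization into two quadratics over Q would force √(21783) ∈ Q (pairing opposite roots) or √159, √137 ∈ Q (other pairings), all impossible. Hence [Q(γ):Q] = 4 = [Q(√159, √137):Q], so Q(γ) = Q(√159, √137).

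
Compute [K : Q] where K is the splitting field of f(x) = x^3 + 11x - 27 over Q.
[K : Q] = 6

By the rational root test, any rational root of the monic integer polynomial f(x) = x^3 + 11x - 27 must be an integer dividing the constant term -27, i.e. one of ±{1, 3, 9, 27}. Evaluating: f(1) = -15, f(-1) = -39, f(3) = 33, f(-3) = -87, f(9) = 801, f(-9) = -855, f(27) = 19953, f(-27) = -20007; none is 0, so f has no rational root and is therefore irreducible over Q (a cubic with no linear factor over a field is irreducible). For an irreducible cubic, the Galois group is A_3 or S_3 according as the discriminant disc(f) = -4a^3 - 27b^2 = -4·(11)^3 - 27·(-27)^2 = -25007 is or is not a square in Q. Here disc(f) = -25007 is not a perfect square in Q, so the Galois group of f over Q is not contained in A_3 and must be all of S_3. The splitting field has degree |S_3| = 6 over Q, so [K : Q] = 6.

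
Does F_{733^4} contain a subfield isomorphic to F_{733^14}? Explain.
No: F_{733^14} is not a subfield of F_{733^4}

F_{p^m} embeds in F_{p^n} iff m | n. Here 14 ∤ 4 (since 4 = 0·14 + 4 with remainder 4 ≠ 0), so F_{733^14} is not a subfield of F_{733^4}. Equivalently: if it were, the tower law would give 14 = [F_{733^14}:F_733] dividing [F_{733^4}:F_733] = 4, contradiction.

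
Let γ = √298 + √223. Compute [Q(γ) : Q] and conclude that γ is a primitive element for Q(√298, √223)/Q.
[Q(γ) : Q] = 4 (equivalently, Q(γ) = Q(√298, √223))

Obviously Q(γ) ⊆ Q(√298, √223), and [Q(√298, √223):Q] = 4 (since 298, 223 are distinct squarefree integers > 1 with 66454 not a perfect square). To show equality we compute the minimal polynomial of γ. From γ = √298 + √223: γ^2 = 298 + 2√(66454) + 223 = 521 + 2√(66454), so γ^2 - 521 = 2√(66454); squaring, (γ^2 - 521)^2 = 4·66454, i.e. γ^4 - 1042γ^2 + 271441 - 265816 = 0, i.e. γ^4 - 1042γ^2 + 5625 = 0. So γ is a root of x^4 - 1042x^2 + 5625. This polynomial is irreducible over Q: it has no rational root (each ±√298 ± √223 is irrational), and any factorization into two quadratics over Q would force √(66454) ∈ Q (pairing opposite roots) or √298, √223 ∈ Q (other pairings), all impossible. Hence [Q(γ):Q] = 4 = [Q(√298, √223):Q], so Q(γ) = Q(√298, √223).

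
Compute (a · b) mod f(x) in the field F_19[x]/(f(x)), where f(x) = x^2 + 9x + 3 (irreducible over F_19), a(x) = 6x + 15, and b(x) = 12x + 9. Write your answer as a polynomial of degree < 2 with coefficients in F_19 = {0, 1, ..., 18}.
a · b ≡ 4x + 14 (mod f(x))

Multiply in F_19[x]: a(x)·b(x) = (6x + 15)·(12x + 9) = 15x^2 + 6x + 2. This has degree ≥ 2, so divide by f(x) over F_19: 15x^2 + 6x + 2 = (15)·(x^2 + 9x + 3) + (4x + 14). Hence a·b ≡ 4x + 14 (mod f). (F_19[x]/(f) is a field with 19^2 = 361 elements since f is irreducible of degree 2.)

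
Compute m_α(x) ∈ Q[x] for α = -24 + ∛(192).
m_α(x) = x^3 + 72x^2 + 1728x + 13632

Set β = α + 24 = ∛(192), so β^3 = 192. Then (α + 24)^3 - 192 = 0, i.e. α is a root of g(x) = (x + 24)^3 - 192 = x^3 + 72x^2 + 1728x + 13632. Since g(x) = h(x + 24) where h(x) = x^3 - 192, and h is irreducible over Q (because 192 is not a perfect cube, so h has no rational root, and a monic cubic with no rational root is irreducible), g is also irreducible (irreducibility is preserved under the substitution x → x + 24). Hence m_α(x) = x^3 + 72x^2 + 1728x + 13632.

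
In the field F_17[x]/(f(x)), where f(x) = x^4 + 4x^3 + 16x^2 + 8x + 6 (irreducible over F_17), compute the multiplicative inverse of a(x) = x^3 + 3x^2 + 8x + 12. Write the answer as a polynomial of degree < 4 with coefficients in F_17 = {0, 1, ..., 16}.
a(x)^(-1) ≡ 10x^3 + 3x^2 + 10x + 2 (mod f(x))

Since f is irreducible over F_17, F_17[x]/(f) is a field and a(x) ≠ 0 has an inverse. Apply the extended Euclidean algorithm to f(x) and a(x) in F_17[x]: f(x) = (x + 1)·a(x) + (5x^2 + 5x + 11);  a(x) = (7x + 14)·(5x^2 + 5x + 11) + (14x + 11);  (5x^2 + 5x + 11) = (4x + 13)·(14x + 11) + (4). The last nonzero remainder is the constant 4 = gcd(f, a) in F_17. Back-substituting through the division chain expresses 4 = s(x)·a(x) + t(x)·f(x) with s(x) ≡ 6x^3 + 12x^2 + 6x + 8 (mod f), so (6x^3 + 12x^2 + 6x + 8)·a(x) ≡ 4 (mod f). Multiplying by 4^(-1) ≡ 13 in F_17 gives a(x)^(-1) ≡ 13·(6x^3 + 12x^2 + 6x + 8) ≡ 10x^3 + 3x^2 + 10x + 2 (mod f). Check: (x^3 + 3x^2 + 8x + 12)·(10x^3 + 3x^2 + 10x + 2) = 10x^6 + 16x^5 + 14x^4 + 6x^3 + 3x^2 + 7 ≡ 1 (mod x^4 + 4x^3 + 16x^2 + 8x + 6).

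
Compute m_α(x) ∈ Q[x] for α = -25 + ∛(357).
m_α(x) = x^3 + 75x^2 + 1875x + 15268

Set β = α + 25 = ∛(357), so β^3 = 357. Then (α + 25)^3 - 357 = 0, i.e. α is a root of g(x) = (x + 25)^3 - 357 = x^3 + 75x^2 + 1875x + 15268. Since g(x) = h(x + 25) where h(x) = x^3 - 357, and h is irreducible over Q (because 357 is not a perfect cube, so h has no rational root, and a monic cubic with no rational root is irreducible), g is also irreducible (irreducibility is preserved under the substitution x → x + 25). Hence m_α(x) = x^3 + 75x^2 + 1875x + 15268.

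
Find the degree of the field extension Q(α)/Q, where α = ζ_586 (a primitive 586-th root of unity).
[Q(α):Q] = 292

The minimal polynomial of ζ_586 over Q is the 586-th cyclotomic polynomial Φ_586(x), which is irreducible over Q and has degree φ(586) = 292. Hence [Q(α):Q] = φ(586) = 292.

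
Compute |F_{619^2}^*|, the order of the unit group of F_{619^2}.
|F_{619^2}^*| = 383160

F_{619^2} has 619^2 = 383161 elements; its multiplicative group consists of all nonzero elements, so |F_{619^2}^*| = 383161 - 1 = 383160. (It is cyclic since any finite subgroup of the multiplicative group of a field is cyclic.)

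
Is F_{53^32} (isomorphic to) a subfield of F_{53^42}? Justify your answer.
No: F_{53^32} is not a subfield of F_{53^42}

F_{p^m} embeds in F_{p^n} iff m | n. Here 32 ∤ 42 (since 42 = 1·32 + 10 with remainder 10 ≠ 0), so F_{53^32} is not a subfield of F_{53^42}. Equivalently: if it were, the tower law would give 32 = [F_{53^32}:F_53] dividing [F_{53^42}:F_53] = 42, contradiction.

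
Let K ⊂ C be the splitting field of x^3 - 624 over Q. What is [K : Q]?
[K : Q] = 6

The roots of x^3 - 624 are ∛624, ω∛624, ω^2∛624 where ω = e^(2πi/3) is a primitive cube root of unity, so K = Q(∛624, ω). Now [Q(∛624):Q] = 3 (since 624 is not a perfect cube, x^3 - 624 is irreducible) and [Q(ω):Q] = 2. Both 2 and 3 divide [K:Q], and [K:Q] ≤ 3·2 = 6, so [K:Q] = 6. (Equivalently: Q(∛624) ⊂ R but ω ∉ R, so [K : Q(∛624)] = 2.)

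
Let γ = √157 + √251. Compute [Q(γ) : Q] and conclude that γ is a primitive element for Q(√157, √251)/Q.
[Q(γ) : Q] = 4 (equivalently, Q(γ) = Q(√157, √251))

Obviously Q(γ) ⊆ Q(√157, √251), and [Q(√157, √251):Q] = 4 (since 157, 251 are distinct squarefree integers > 1 with 39407 not a perfect square). To show equality we compute the minimal polynomial of γ. From γ = √157 + √251: γ^2 = 157 + 2√(39407) + 251 = 408 + 2√(39407), so γ^2 - 408 = 2√(39407); squaring, (γ^2 - 408)^2 = 4·39407, i.e. γ^4 - 816γ^2 + 166464 - 157628 = 0, i.e. γ^4 - 816γ^2 + 8836 = 0. So γ is a root of x^4 - 816x^2 + 8836. This polynomial is irreducible over Q: it has no rational root (each ±√157 ± √251 is irrational), and any factorization into two quadratics over Q would force √(39407) ∈ Q (pairing opposite roots) or √157, √251 ∈ Q (other pairings), all impossible. Hence [Q(γ):Q] = 4 = [Q(√157, √251):Q], so Q(γ) = Q(√157, √251).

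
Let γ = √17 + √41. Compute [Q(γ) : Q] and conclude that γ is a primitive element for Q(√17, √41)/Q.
[Q(γ) : Q] = 4 (equivalently, Q(γ) = Q(√17, √41))

Obviously Q(γ) ⊆ Q(√17, √41), and [Q(√17, √41):Q] = 4 (since 17, 41 are distinct squarefree integers > 1 with 697 not a perfect square). To show equality we compute the minimal polynomial of γ. From γ = √17 + √41: γ^2 = 17 + 2√(697) + 41 = 58 + 2√(697), so γ^2 - 58 = 2√(697); squaring, (γ^2 - 58)^2 = 4·697, i.e. γ^4 - 116γ^2 + 3364 - 2788 = 0, i.e. γ^4 - 116γ^2 + 576 = 0. So γ is a root of x^4 - 116x^2 + 576. This polynomial is irreducible over Q: it has no rational root (each ±√17 ± √41 is irrational), and any factorization into two quadratics over Q would force √(697) ∈ Q (pairing opposite roots) or √17, √41 ∈ Q (other pairings), all impossible. Hence [Q(γ):Q] = 4 = [Q(√17, √41):Q], so Q(γ) = Q(√17, √41).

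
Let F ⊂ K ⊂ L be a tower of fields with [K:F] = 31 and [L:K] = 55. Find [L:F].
[L:F] = 1705

The tower law says that for any tower of field extensions F ⊂ K ⊂ L with finite degrees, [L:F] = [L:K] · [K:F]. Here this gives [L:F] = 55 · 31 = 1705.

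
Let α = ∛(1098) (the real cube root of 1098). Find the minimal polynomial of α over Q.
m_α(x) = x^3 - 1098

α satisfies α^3 = 1098, so x^3 - 1098 annihilates α. By the rational root test, a rational root p/q (in lowest terms) of x^3 - 1098 would satisfy p^3 = 1098 q^3, forcing q = 1 and p^3 = 1098; but 1098 is not a perfect cube, contradiction. A monic cubic over Q with no rational root is irreducible (any nontrivial factorization would include a linear factor). Hence x^3 - 1098 is the minimal polynomial of α, and in particular [Q(α):Q] = 3.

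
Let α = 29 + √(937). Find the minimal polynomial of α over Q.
m_α(x) = x^2 - 58x - 96

From α - 29 = √(937), squaring gives (α - 29)^2 = 937, i.e. α^2 - 58α + 841 = 937, so α^2 - 58α - 96 = 0. The discriminant of x^2 - 58x - 96 is (-58)^2 - 4·(-96) = 3364 + 384 = 3748, and 4·(937) is not a perfect square in Q since 937 is squarefree and ≠ 1. Hence x^2 - 58x - 96 is irreducible over Q and is the minimal polynomial of α.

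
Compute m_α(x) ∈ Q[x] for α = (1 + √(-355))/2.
m_α(x) = x^2 - x + 89

From 2α - 1 = √(-355), squaring gives (2α - 1)^2 = -355, i.e. 4α^2 - 4α + 1 = -355, so α^2 - α + (1 + 355)/4 = 0. Since -355 ≡ 1 (mod 4), (1 + 355)/4 = 89 ∈ Z. The polynomial x^2 - x + 89 has discriminant 1 - 4·(89) = -355, which is not a perfect square in Q (d = -355 is squarefree and ≠ 1), so x^2 - x + 89 is irreducible over Q. It is the minimal polynomial of α.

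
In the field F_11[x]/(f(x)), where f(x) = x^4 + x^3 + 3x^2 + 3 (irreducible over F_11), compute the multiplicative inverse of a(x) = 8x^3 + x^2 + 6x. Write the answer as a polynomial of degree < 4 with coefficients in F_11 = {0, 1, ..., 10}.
a(x)^(-1) ≡ 2x^3 + 2x^2 + 4x + 1 (mod f(x))

Since f is irreducible over F_11, F_11[x]/(f) is a field and a(x) ≠ 0 has an inverse. Apply the extended Euclidean algorithm to f(x) and a(x) in F_11[x]: f(x) = (7x + 2)·a(x) + (3x^2 + 10x + 3);  a(x) = (10x)·(3x^2 + 10x + 3) + (9x);  (3x^2 + 10x + 3) = (4x + 6)·(9x) + (3). The last nonzero remainder is the constant 3 = gcd(f, a) in F_11. Back-substituting through the division chain expresses 3 = s(x)·a(x) + t(x)·f(x) with s(x) ≡ 6x^3 + 6x^2 + x + 3 (mod f), so (6x^3 + 6x^2 + x + 3)·a(x) ≡ 3 (mod f). Multiplying by 3^(-1) ≡ 4 in F_11 gives a(x)^(-1) ≡ 4·(6x^3 + 6x^2 + x + 3) ≡ 2x^3 + 2x^2 + 4x + 1 (mod f). Check: (8x^3 + x^2 + 6x)·(2x^3 + 2x^2 + 4x + 1) = 5x^6 + 7x^5 + 2x^4 + 2x^3 + 3x^2 + 6x ≡ 1 (mod x^4 + x^3 + 3x^2 + 3).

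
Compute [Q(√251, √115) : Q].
[Q(√251, √115) : Q] = 4

[Q(√251):Q] = 2 (min poly x^2 - 251, irreducible since 251 is squarefree > 1). For the top step, suppose √115 ∈ Q(√251), say √115 = c + d√251 with c, d ∈ Q. Squaring: 115 = c^2 + 251d^2 + 2cd√251. Since √251 ∉ Q this forces 2cd = 0. If d = 0 then √115 = c ∈ Q, contradicting 115 squarefree > 1. If c = 0 then 115 = 251d^2, so 251·115 = (251d)^2 is a perfect square in Q — but 251·115 = 28865 is not a perfect square (since 251 and 115 are distinct squarefree integers). Contradiction. Hence √115 ∉ Q(√251), so x^2 - 115 stays irreducible over Q(√251) and [Q(√251, √115) : Q(√251)] = 2. By the tower law, [Q(√251, √115) : Q] = 2 · 2 = 4.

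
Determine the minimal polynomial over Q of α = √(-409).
m_α(x) = x^2 + 409

α satisfies α^2 + 409 = 0, so x^2 + 409 annihilates α. Since d = -409 is squarefree and ≠ 1, it is not a perfect square in Q, so x^2 + 409 has no rational root and is therefore irreducible over Q (a degree-2 polynomial over a field is irreducible iff it has no root). Hence m_α(x) = x^2 + 409.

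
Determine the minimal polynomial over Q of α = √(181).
m_α(x) = x^2 - 181

α satisfies α^2 - 181 = 0, so x^2 - 181 annihilates α. Since d = 181 is squarefree and ≠ 1, it is not a perfect square in Q, so x^2 - 181 has no rational root and is therefore irreducible over Q (a degree-2 polynomial over a field is irreducible iff it has no root). Hence m_α(x) = x^2 - 181.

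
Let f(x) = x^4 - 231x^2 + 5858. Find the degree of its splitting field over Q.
[K : Q] = 4

Solving the quadratic in x^2: x^2 = (231 ± √(231^2 - 4·5858))/2 = (231 ± √29929)/2 = (231 ± 173)/2, giving x^2 = 29 or x^2 = 202. So f(x) = (x^2 - 29)(x^2 - 202) and the roots of f are ±√29, ±√202. Hence the splitting field is K = Q(√29, √202). Since 29 and 202 are distinct squarefree integers > 1, their product 5858 is not a perfect square, so √202 ∉ Q(√29). By the tower law [K:Q] = [Q(√29,√202):Q(√29)] · [Q(√29):Q] = 2 · 2 = 4.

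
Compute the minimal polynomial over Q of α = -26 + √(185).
m_α(x) = x^2 + 52x + 491

From α + 26 = √(185), squaring gives (α + 26)^2 = 185, i.e. α^2 + 52α + 676 = 185, so α^2 + 52α + 491 = 0. The discriminant of x^2 + 52x + 491 is (52)^2 - 4·(491) = 2704 - 1964 = 740, and 4·(185) is not a perfect square in Q since 185 is squarefree and ≠ 1. Hence x^2 + 52x + 491 is irreducible over Q and is the minimal polynomial of α.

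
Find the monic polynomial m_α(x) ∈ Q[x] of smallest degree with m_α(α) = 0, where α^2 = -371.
m_α(x) = x^2 + 371

α satisfies α^2 + 371 = 0, so x^2 + 371 annihilates α. Since d = -371 is squarefree and ≠ 1, it is not a perfect square in Q, so x^2 + 371 has no rational root and is therefore irreducible over Q (a degree-2 polynomial over a field is irreducible iff it has no root). Hence m_α(x) = x^2 + 371.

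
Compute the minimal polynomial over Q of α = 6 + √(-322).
m_α(x) = x^2 - 12x + 358

From α - 6 = √(-322), squaring gives (α - 6)^2 = -322, i.e. α^2 - 12α + 36 = -322, so α^2 - 12α + 358 = 0. The discriminant of x^2 - 12x + 358 is (-12)^2 - 4·(358) = 144 - 1432 = -1288, and 4·(-322) is not a perfect square in Q since -322 is squarefree and ≠ 1. Hence x^2 - 12x + 358 is irreducible over Q and is the minimal polynomial of α.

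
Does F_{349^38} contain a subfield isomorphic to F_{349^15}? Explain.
No: F_{349^15} is not a subfield of F_{349^38}

F_{p^m} embeds in F_{p^n} iff m | n. Here 15 ∤ 38 (since 38 = 2·15 + 8 with remainder 8 ≠ 0), so F_{349^15} is not a subfield of F_{349^38}. Equivalently: if it were, the tower law would give 15 = [F_{349^15}:F_349] dividing [F_{349^38}:F_349] = 38, contradiction.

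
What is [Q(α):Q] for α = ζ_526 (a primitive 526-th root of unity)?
[Q(α):Q] = 262

The minimal polynomial of ζ_526 over Q is the 526-th cyclotomic polynomial Φ_526(x), which is irreducible over Q and has degree φ(526) = 262. Hence [Q(α):Q] = φ(526) = 262.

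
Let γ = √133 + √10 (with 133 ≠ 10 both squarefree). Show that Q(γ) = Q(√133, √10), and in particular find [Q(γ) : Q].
[Q(γ) : Q] = 4 (equivalently, Q(γ) = Q(√133, √10))

Obviously Q(γ) ⊆ Q(√133, √10), and [Q(√133, √10):Q] = 4 (since 133, 10 are distinct squarefree integers > 1 with 1330 not a perfect square). To show equality we compute the minimal polynomial of γ. From γ = √133 + √10: γ^2 = 133 + 2√(1330) + 10 = 143 + 2√(1330), so γ^2 - 143 = 2√(1330); squaring, (γ^2 - 143)^2 = 4·1330, i.e. γ^4 - 286γ^2 + 20449 - 5320 = 0, i.e. γ^4 - 286γ^2 + 15129 = 0. So γ is a root of x^4 - 286x^2 + 15129. This polynomial is irreducible over Q: it has no rational root (each ±√133 ± √10 is irrational), and any factorization into two quadratics over Q would force √(1330) ∈ Q (pairing opposite roots) or √133, √10 ∈ Q (other pairings), all impossible. Hence [Q(γ):Q] = 4 = [Q(√133, √10):Q], so Q(γ) = Q(√133, √10).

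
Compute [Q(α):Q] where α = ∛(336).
[Q(α):Q] = 3

The minimal polynomial of α is x^3 - 336, irreducible over Q since 336 is not a perfect cube (so x^3 - 336 has no rational root). Hence [Q(α):Q] = deg(m_α) = 3.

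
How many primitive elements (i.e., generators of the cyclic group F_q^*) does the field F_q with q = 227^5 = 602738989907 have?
There are φ(602738989906) = 298702508160 primitive elements

F_q^* is cyclic of order q - 1 = 602738989906. A cyclic group of order m has exactly φ(m) generators. Here m = 602738989906 = 2 · 113 · 2666986681, so the number of primitive elements is φ(602738989906) = 298702508160.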